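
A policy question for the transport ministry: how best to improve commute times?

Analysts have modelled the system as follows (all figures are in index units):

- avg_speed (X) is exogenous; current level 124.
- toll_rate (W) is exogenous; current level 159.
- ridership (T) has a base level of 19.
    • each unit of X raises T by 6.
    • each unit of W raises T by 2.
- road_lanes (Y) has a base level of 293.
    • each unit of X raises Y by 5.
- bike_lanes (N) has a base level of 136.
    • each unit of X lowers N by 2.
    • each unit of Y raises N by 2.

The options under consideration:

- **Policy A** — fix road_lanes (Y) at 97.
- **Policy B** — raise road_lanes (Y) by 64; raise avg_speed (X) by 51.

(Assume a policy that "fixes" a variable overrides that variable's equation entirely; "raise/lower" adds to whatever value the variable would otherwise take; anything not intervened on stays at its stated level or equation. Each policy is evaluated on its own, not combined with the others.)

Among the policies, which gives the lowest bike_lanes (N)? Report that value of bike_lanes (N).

Policy A (Y := 97):
  X = 124
  Y = 97
  N = 136 − 2·124 + 2·97 = 82
Policy B (Y + 64, X + 51):
  X = 124 + 51 = 175
  Y = 293 + 5·175 (+64 from intervention) = 1232
  N = 136 − 2·175 + 2·1232 = 2250
Comparing — Policy A: N=82, Policy B: N=2250. Lowest is 82 (Policy A).

82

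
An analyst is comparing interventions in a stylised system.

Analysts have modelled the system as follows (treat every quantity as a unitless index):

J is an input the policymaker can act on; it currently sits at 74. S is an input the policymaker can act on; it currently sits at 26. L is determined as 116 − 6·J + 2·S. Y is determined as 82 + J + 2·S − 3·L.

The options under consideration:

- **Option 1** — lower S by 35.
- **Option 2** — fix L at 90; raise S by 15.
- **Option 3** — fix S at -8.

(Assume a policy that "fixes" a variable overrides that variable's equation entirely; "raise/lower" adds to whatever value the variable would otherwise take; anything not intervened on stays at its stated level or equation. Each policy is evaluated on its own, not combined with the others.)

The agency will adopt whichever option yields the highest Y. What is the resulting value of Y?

Option 1 (S − 35):
  J = 74
  S = 26 − 35 = -9
  L = 116 − 6·74 + 2·(-9) = -346
  Y = 82 + 74 + 2·(-9) − 3·(-346) = 1176
Option 2 (L := 90, S + 15):
  J = 74
  S = 26 + 15 = 41
  L = 90
  Y = 82 + 74 + 2·41 − 3·90 = -32
Option 3 (S := -8):
  J = 74
  S = -8
  L = 116 − 6·74 + 2·(-8) = -344
  Y = 82 + 74 + 2·(-8) − 3·(-344) = 1172
Comparing — Option 1: Y=1176, Option 2: Y=-32, Option 3: Y=1172. Highest is 1176 (Option 1).

1176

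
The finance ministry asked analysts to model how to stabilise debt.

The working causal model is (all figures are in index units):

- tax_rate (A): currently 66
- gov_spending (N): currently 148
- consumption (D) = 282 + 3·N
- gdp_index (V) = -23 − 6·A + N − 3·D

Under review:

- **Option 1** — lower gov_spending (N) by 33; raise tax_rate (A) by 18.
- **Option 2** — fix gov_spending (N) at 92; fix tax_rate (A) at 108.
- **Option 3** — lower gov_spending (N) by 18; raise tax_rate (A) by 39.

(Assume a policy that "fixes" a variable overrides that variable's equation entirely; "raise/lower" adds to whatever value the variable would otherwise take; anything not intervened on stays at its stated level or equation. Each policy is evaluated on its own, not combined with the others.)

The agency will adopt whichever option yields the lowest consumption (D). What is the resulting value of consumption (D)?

Option 1 (N − 33, A + 18):
  N = 148 − 33 = 115
  D = 282 + 3·115 = 627
Option 2 (N := 92, A := 108):
  N = 92
  D = 282 + 3·92 = 558
Option 3 (N − 18, A + 39):
  N = 148 − 18 = 130
  D = 282 + 3·130 = 672
Comparing — Option 1: D=627, Option 2: D=558, Option 3: D=672. Lowest is 558 (Option 2).

558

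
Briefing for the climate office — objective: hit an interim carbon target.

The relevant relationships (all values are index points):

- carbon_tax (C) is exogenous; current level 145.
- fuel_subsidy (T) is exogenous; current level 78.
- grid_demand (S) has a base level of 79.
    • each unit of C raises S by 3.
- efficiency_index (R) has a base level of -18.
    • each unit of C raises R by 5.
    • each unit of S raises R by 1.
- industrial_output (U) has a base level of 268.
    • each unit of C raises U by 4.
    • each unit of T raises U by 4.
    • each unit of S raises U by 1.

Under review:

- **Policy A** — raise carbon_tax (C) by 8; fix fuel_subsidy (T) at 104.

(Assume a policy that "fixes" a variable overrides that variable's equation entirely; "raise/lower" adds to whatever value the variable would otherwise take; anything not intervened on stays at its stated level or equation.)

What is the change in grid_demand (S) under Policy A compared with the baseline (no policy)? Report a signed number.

Baseline:
  C = 145
  S = 79 + 3·145 = 514
Policy A (C + 8, T := 104):
  C = 145 + 8 = 153
  S = 79 + 3·153 = 538
Change in S: 538 − 514 = 24

24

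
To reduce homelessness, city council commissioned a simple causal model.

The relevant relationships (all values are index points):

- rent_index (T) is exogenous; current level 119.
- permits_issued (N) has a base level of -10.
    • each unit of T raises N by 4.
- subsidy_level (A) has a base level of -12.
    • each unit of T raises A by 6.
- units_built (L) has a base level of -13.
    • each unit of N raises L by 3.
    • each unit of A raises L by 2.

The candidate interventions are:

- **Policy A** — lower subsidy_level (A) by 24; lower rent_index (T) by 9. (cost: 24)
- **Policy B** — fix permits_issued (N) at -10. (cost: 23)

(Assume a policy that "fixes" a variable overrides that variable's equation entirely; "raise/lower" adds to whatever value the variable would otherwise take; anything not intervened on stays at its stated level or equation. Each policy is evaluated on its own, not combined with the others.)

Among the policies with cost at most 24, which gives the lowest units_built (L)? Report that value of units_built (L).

1361

Policy A (A − 24, T − 9):
  T = 119 − 9 = 110
  N = -10 + 4·110 = 430
  A = -12 + 6·110 (−24 from intervention) = 624
  L = -13 + 3·430 + 2·624 = 2525
Policy B (N := -10):
  T = 119
  N = -10
  A = -12 + 6·119 = 702
  L = -13 + 3·(-10) + 2·702 = 1361
Comparing — Policy A: L=2525, Policy B: L=1361. Lowest is 1361 (Policy B).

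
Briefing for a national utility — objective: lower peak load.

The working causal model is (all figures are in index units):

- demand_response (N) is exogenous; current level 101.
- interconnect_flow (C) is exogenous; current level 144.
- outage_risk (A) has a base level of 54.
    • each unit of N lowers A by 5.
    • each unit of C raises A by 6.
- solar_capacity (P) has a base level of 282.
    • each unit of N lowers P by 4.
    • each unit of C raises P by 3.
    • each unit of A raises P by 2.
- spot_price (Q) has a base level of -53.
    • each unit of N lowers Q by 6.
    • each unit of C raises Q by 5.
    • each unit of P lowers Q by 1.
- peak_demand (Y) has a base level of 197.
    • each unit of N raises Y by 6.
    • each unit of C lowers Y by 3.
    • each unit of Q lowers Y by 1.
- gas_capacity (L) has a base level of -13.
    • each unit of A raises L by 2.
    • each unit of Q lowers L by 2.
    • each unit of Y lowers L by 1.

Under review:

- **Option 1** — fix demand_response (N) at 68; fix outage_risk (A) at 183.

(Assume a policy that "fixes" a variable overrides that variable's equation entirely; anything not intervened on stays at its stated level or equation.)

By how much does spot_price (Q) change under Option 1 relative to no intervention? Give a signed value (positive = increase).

Baseline:
  N = 101
  C = 144
  A = 54 − 5·101 + 6·144 = 413
  P = 282 − 4·101 + 3·144 + 2·413 = 1136
  Q = -53 − 6·101 + 5·144 − 1136 = -1075
Option 1 (N := 68, A := 183):
  N = 68
  C = 144
  A = 183
  P = 282 − 4·68 + 3·144 + 2·183 = 808
  Q = -53 − 6·68 + 5·144 − 808 = -549
Change in Q: -549 − (-1075) = 526

526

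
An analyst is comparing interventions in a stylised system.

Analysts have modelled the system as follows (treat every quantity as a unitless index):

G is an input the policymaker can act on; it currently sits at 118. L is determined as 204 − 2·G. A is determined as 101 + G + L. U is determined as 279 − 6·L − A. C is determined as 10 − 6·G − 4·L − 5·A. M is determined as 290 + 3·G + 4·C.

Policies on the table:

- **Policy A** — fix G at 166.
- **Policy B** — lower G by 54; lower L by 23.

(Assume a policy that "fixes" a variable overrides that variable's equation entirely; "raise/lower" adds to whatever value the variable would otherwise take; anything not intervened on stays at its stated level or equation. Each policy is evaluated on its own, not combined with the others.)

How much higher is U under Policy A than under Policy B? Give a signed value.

1165

Policy A (G := 166):
  G = 166
  L = 204 − 2·166 = -128
  A = 101 + 166 + (-128) = 139
  U = 279 − 6·(-128) − 139 = 908
Policy B (G − 54, L − 23):
  G = 118 − 54 = 64
  L = 204 − 2·64 (−23 from intervention) = 53
  A = 101 + 64 + 53 = 218
  U = 279 − 6·53 − 218 = -257
U: 908 − (-257) = 1165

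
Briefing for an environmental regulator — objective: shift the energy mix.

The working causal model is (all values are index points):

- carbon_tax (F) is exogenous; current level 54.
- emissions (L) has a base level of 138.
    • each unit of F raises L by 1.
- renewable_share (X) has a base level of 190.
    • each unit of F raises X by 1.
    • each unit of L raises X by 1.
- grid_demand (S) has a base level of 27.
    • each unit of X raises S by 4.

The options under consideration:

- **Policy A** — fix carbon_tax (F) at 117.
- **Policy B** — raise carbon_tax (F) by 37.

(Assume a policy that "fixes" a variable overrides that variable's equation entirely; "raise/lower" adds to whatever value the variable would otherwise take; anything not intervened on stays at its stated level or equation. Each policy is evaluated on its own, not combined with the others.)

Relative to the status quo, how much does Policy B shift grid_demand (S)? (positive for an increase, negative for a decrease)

Baseline:
  F = 54
  L = 138 + 54 = 192
  X = 190 + 54 + 192 = 436
  S = 27 + 4·436 = 1771
Policy B (F + 37):
  F = 54 + 37 = 91
  L = 138 + 91 = 229
  X = 190 + 91 + 229 = 510
  S = 27 + 4·510 = 2067
Change in S: 2067 − 1771 = 296

296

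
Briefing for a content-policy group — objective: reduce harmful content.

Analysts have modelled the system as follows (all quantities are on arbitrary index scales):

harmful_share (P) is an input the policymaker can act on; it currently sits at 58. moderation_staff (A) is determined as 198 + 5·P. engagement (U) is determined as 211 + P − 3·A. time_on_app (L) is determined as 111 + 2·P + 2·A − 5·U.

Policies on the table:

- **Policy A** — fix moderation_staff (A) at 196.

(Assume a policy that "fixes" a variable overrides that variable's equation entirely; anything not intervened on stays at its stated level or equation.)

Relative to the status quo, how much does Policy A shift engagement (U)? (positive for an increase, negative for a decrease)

Baseline:
  P = 58
  A = 198 + 5·58 = 488
  U = 211 + 58 − 3·488 = -1195
Policy A (A := 196):
  P = 58
  A = 196
  U = 211 + 58 − 3·196 = -319
Change in U: -319 − (-1195) = 876

876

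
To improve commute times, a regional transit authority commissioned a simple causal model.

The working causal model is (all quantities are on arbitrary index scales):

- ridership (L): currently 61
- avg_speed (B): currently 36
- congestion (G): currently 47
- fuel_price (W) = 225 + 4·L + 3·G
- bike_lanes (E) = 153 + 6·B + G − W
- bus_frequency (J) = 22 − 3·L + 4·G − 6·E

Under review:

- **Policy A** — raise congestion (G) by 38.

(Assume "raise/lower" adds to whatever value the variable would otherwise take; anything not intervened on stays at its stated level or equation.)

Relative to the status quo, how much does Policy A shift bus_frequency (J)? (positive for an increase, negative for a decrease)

Baseline:
  L = 61
  B = 36
  G = 47
  W = 225 + 4·61 + 3·47 = 610
  E = 153 + 6·36 + 47 − 610 = -194
  J = 22 − 3·61 + 4·47 − 6·(-194) = 1191
Policy A (G + 38):
  L = 61
  B = 36
  G = 47 + 38 = 85
  W = 225 + 4·61 + 3·85 = 724
  E = 153 + 6·36 + 85 − 724 = -270
  J = 22 − 3·61 + 4·85 − 6·(-270) = 1799
Change in J: 1799 − 1191 = 608

608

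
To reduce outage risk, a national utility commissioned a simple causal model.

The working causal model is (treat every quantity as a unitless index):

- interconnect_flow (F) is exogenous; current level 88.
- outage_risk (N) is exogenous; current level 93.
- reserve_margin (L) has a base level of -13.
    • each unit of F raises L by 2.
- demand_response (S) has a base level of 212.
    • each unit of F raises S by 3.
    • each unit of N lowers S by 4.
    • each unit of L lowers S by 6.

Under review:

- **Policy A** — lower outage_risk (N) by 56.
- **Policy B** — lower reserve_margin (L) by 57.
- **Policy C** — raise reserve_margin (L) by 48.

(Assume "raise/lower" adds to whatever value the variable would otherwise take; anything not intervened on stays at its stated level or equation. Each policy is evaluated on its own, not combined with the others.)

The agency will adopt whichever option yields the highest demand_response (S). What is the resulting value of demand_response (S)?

Policy A (N − 56):
  F = 88
  N = 93 − 56 = 37
  L = -13 + 2·88 = 163
  S = 212 + 3·88 − 4·37 − 6·163 = -650
Policy B (L − 57):
  F = 88
  N = 93
  L = -13 + 2·88 (−57 from intervention) = 106
  S = 212 + 3·88 − 4·93 − 6·106 = -532
Policy C (L + 48):
  F = 88
  N = 93
  L = -13 + 2·88 (+48 from intervention) = 211
  S = 212 + 3·88 − 4·93 − 6·211 = -1162
Comparing — Policy A: S=-650, Policy B: S=-532, Policy C: S=-1162. Highest is -532 (Policy B).

-532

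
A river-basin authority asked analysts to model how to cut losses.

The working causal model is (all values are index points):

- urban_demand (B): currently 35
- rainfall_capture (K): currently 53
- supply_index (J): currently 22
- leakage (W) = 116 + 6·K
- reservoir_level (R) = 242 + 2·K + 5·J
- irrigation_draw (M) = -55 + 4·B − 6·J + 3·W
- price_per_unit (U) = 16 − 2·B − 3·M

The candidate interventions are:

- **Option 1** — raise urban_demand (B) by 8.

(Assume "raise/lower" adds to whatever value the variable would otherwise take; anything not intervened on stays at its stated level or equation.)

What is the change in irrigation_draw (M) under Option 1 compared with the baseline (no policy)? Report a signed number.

Baseline:
  B = 35
  K = 53
  J = 22
  W = 116 + 6·53 = 434
  M = -55 + 4·35 − 6·22 + 3·434 = 1255
Option 1 (B + 8):
  B = 35 + 8 = 43
  K = 53
  J = 22
  W = 116 + 6·53 = 434
  M = -55 + 4·43 − 6·22 + 3·434 = 1287
Change in M: 1287 − 1255 = 32

32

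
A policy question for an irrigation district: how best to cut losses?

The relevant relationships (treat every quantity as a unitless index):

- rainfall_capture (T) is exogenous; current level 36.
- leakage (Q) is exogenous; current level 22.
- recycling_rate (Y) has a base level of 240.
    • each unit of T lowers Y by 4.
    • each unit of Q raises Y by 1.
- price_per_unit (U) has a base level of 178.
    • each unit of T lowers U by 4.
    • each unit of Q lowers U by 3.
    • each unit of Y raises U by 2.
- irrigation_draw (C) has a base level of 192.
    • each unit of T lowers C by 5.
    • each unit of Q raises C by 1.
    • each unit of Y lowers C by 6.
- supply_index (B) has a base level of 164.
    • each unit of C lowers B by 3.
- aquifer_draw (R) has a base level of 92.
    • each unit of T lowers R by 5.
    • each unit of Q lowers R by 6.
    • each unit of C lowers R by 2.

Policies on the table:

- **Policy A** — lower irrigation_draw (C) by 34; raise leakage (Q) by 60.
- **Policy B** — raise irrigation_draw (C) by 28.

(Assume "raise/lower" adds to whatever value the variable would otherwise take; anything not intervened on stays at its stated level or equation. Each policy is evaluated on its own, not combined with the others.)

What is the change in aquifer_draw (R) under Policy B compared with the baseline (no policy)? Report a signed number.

-56

Baseline:
  T = 36
  Q = 22
  Y = 240 − 4·36 + 22 = 118
  C = 192 − 5·36 + 22 − 6·118 = -674
  R = 92 − 5·36 − 6·22 − 2·(-674) = 1128
Policy B (C + 28):
  T = 36
  Q = 22
  Y = 240 − 4·36 + 22 = 118
  C = 192 − 5·36 + 22 − 6·118 (+28 from intervention) = -646
  R = 92 − 5·36 − 6·22 − 2·(-646) = 1072
Change in R: 1072 − 1128 = -56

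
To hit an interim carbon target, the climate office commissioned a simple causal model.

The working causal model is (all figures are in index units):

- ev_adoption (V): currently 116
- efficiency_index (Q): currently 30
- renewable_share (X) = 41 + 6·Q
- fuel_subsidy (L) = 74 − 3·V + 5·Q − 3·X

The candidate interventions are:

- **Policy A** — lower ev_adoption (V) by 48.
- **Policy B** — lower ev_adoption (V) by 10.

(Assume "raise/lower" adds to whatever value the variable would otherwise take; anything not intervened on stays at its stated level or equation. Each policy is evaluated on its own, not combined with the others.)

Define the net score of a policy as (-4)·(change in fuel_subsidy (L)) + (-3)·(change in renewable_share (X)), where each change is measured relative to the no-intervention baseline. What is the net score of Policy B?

Baseline:
  V = 116
  Q = 30
  X = 41 + 6·30 = 221
  L = 74 − 3·116 + 5·30 − 3·221 = -787
Policy B (V − 10):
  V = 116 − 10 = 106
  Q = 30
  X = 41 + 6·30 = 221
  L = 74 − 3·106 + 5·30 − 3·221 = -757
ΔL = -757 − (-787) = 30; ΔX = 221 − 221 = 0
Score = (-4)·30 + (-3)·0 = -120

-120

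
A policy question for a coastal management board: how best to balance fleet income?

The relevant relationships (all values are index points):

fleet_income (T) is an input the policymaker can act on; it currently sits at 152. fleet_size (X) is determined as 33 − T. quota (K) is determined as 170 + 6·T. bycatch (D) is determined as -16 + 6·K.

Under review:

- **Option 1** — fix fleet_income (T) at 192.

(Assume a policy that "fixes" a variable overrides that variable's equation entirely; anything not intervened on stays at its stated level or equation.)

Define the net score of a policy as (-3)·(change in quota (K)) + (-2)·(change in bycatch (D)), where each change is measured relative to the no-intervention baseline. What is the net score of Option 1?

-3600

Baseline:
  T = 152
  K = 170 + 6·152 = 1082
  D = -16 + 6·1082 = 6476
Option 1 (T := 192):
  T = 192
  K = 170 + 6·192 = 1322
  D = -16 + 6·1322 = 7916
ΔK = 1322 − 1082 = 240; ΔD = 7916 − 6476 = 1440
Score = (-3)·240 + (-2)·1440 = -3600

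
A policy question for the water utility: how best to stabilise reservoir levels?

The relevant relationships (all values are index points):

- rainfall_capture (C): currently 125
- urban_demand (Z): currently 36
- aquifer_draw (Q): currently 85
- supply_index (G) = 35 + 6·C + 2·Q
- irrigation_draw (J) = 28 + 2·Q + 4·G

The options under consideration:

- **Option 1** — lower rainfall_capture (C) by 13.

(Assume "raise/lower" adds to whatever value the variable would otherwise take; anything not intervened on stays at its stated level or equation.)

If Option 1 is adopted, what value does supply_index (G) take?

Option 1 (C − 13):
  C = 125 − 13 = 112
  Q = 85
  G = 35 + 6·112 + 2·85 = 877

877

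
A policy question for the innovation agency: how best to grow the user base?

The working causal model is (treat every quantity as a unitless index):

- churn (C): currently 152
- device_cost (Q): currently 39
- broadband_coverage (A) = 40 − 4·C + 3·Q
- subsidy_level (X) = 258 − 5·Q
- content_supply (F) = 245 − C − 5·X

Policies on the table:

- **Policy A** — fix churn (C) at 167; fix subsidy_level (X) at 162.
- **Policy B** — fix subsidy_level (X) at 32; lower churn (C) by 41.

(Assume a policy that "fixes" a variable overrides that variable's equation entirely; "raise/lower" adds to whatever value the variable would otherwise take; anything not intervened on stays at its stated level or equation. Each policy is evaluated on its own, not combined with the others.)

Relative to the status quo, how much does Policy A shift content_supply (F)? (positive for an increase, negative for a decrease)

Baseline:
  C = 152
  Q = 39
  X = 258 − 5·39 = 63
  F = 245 − 152 − 5·63 = -222
Policy A (C := 167, X := 162):
  C = 167
  Q = 39
  X = 162
  F = 245 − 167 − 5·162 = -732
Change in F: -732 − (-222) = -510

-510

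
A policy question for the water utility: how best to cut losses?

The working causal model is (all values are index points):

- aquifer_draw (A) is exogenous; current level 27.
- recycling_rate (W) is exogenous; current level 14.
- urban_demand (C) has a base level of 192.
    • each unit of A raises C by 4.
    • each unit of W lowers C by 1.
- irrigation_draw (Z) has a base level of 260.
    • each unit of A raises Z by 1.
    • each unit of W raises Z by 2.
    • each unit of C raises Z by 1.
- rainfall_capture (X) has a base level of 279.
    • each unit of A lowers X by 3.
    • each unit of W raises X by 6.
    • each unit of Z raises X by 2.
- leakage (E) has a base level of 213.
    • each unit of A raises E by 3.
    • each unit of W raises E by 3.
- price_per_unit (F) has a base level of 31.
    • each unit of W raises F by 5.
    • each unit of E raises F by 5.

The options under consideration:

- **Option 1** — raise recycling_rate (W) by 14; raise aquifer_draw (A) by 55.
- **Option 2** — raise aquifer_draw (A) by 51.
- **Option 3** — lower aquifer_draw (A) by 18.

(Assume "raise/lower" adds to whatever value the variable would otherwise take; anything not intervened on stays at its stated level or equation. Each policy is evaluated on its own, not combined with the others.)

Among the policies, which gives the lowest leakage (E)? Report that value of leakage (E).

282

Option 1 (W + 14, A + 55):
  A = 27 + 55 = 82
  W = 14 + 14 = 28
  E = 213 + 3·82 + 3·28 = 543
Option 2 (A + 51):
  A = 27 + 51 = 78
  W = 14
  E = 213 + 3·78 + 3·14 = 489
Option 3 (A − 18):
  A = 27 − 18 = 9
  W = 14
  E = 213 + 3·9 + 3·14 = 282
Comparing — Option 1: E=543, Option 2: E=489, Option 3: E=282. Lowest is 282 (Option 3).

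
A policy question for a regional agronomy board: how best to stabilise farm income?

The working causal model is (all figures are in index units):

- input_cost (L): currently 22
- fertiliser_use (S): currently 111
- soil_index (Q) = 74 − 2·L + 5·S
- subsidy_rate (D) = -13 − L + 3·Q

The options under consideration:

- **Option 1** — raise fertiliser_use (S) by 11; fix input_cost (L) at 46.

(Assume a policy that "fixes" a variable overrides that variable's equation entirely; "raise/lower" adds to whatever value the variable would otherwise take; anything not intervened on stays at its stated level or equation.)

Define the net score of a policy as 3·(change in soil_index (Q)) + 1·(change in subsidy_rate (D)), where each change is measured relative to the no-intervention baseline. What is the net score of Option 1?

18

Baseline:
  L = 22
  S = 111
  Q = 74 − 2·22 + 5·111 = 585
  D = -13 − 22 + 3·585 = 1720
Option 1 (S + 11, L := 46):
  L = 46
  S = 111 + 11 = 122
  Q = 74 − 2·46 + 5·122 = 592
  D = -13 − 46 + 3·592 = 1717
ΔQ = 592 − 585 = 7; ΔD = 1717 − 1720 = -3
Score = 3·7 + 1·(-3) = 18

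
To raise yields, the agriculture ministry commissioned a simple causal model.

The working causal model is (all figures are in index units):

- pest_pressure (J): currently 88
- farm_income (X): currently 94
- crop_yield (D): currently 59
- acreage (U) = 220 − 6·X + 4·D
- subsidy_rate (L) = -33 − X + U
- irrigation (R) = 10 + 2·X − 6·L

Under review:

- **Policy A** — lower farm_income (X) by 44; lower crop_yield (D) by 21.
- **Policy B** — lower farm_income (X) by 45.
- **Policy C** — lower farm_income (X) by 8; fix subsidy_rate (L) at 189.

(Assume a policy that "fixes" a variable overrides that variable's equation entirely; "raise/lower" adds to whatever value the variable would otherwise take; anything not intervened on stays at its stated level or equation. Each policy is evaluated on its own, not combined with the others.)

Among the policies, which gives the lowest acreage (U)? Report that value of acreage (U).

Policy A (X − 44, D − 21):
  X = 94 − 44 = 50
  D = 59 − 21 = 38
  U = 220 − 6·50 + 4·38 = 72
Policy B (X − 45):
  X = 94 − 45 = 49
  D = 59
  U = 220 − 6·49 + 4·59 = 162
Policy C (X − 8, L := 189):
  X = 94 − 8 = 86
  D = 59
  U = 220 − 6·86 + 4·59 = -60
Comparing — Policy A: U=72, Policy B: U=162, Policy C: U=-60. Lowest is -60 (Policy C).

-60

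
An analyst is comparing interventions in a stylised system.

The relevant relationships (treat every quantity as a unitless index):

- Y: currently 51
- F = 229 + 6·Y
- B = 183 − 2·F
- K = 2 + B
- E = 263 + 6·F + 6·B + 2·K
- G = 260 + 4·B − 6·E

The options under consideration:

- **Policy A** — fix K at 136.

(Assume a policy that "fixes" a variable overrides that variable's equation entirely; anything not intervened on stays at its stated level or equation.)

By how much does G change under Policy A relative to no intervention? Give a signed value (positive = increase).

Baseline:
  Y = 51
  F = 229 + 6·51 = 535
  B = 183 − 2·535 = -887
  K = 2 + (-887) = -885
  E = 263 + 6·535 + 6·(-887) + 2·(-885) = -3619
  G = 260 + 4·(-887) − 6·(-3619) = 18426
Policy A (K := 136):
  Y = 51
  F = 229 + 6·51 = 535
  B = 183 − 2·535 = -887
  K = 136
  E = 263 + 6·535 + 6·(-887) + 2·136 = -1577
  G = 260 + 4·(-887) − 6·(-1577) = 6174
Change in G: 6174 − 18426 = -12252

-12252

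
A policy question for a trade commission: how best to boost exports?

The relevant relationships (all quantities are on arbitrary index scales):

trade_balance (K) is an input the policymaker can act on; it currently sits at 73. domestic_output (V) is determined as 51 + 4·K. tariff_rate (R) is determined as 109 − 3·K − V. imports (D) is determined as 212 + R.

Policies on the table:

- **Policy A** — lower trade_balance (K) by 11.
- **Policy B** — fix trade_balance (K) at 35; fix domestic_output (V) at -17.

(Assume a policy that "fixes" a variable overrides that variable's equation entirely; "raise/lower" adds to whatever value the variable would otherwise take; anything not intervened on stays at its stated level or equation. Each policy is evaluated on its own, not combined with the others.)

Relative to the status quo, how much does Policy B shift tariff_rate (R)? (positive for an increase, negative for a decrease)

Baseline:
  K = 73
  V = 51 + 4·73 = 343
  R = 109 − 3·73 − 343 = -453
Policy B (K := 35, V := -17):
  K = 35
  V = -17
  R = 109 − 3·35 − (-17) = 21
Change in R: 21 − (-453) = 474

474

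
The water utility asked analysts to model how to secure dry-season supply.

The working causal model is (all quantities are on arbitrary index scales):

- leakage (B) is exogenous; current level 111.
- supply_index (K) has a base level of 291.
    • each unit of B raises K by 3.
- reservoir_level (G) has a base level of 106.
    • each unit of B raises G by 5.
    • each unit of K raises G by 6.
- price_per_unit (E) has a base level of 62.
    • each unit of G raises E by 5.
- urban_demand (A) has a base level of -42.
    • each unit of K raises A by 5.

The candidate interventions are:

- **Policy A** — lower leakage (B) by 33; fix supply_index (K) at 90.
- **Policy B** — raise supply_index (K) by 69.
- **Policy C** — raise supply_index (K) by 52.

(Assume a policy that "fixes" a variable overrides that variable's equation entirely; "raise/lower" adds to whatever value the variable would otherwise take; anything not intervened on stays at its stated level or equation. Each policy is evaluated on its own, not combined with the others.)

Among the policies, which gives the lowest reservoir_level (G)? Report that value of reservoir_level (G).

1036

Policy A (B − 33, K := 90):
  B = 111 − 33 = 78
  K = 90
  G = 106 + 5·78 + 6·90 = 1036
Policy B (K + 69):
  B = 111
  K = 291 + 3·111 (+69 from intervention) = 693
  G = 106 + 5·111 + 6·693 = 4819
Policy C (K + 52):
  B = 111
  K = 291 + 3·111 (+52 from intervention) = 676
  G = 106 + 5·111 + 6·676 = 4717
Comparing — Policy A: G=1036, Policy B: G=4819, Policy C: G=4717. Lowest is 1036 (Policy A).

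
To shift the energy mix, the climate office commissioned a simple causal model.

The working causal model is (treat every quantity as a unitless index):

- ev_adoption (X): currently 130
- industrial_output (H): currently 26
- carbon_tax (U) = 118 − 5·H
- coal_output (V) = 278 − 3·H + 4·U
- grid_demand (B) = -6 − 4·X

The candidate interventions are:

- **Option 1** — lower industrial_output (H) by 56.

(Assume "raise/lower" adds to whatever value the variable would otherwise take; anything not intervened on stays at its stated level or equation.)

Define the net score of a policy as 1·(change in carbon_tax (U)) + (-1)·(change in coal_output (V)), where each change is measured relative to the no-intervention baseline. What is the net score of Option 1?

Baseline:
  H = 26
  U = 118 − 5·26 = -12
  V = 278 − 3·26 + 4·(-12) = 152
Option 1 (H − 56):
  H = 26 − 56 = -30
  U = 118 − 5·(-30) = 268
  V = 278 − 3·(-30) + 4·268 = 1440
ΔU = 268 − (-12) = 280; ΔV = 1440 − 152 = 1288
Score = 1·280 + (-1)·1288 = -1008

-1008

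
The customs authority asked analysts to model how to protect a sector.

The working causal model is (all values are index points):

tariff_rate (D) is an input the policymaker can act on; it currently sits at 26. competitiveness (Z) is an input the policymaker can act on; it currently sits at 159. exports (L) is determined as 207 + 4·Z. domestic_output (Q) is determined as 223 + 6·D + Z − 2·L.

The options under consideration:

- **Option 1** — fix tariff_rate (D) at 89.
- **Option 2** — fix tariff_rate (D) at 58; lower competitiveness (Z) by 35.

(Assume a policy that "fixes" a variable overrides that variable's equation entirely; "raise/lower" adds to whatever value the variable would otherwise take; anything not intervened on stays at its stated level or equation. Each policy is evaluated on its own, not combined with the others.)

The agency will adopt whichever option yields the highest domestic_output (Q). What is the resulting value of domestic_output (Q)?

-711

Option 1 (D := 89):
  D = 89
  Z = 159
  L = 207 + 4·159 = 843
  Q = 223 + 6·89 + 159 − 2·843 = -770
Option 2 (D := 58, Z − 35):
  D = 58
  Z = 159 − 35 = 124
  L = 207 + 4·124 = 703
  Q = 223 + 6·58 + 124 − 2·703 = -711
Comparing — Option 1: Q=-770, Option 2: Q=-711. Highest is -711 (Option 2).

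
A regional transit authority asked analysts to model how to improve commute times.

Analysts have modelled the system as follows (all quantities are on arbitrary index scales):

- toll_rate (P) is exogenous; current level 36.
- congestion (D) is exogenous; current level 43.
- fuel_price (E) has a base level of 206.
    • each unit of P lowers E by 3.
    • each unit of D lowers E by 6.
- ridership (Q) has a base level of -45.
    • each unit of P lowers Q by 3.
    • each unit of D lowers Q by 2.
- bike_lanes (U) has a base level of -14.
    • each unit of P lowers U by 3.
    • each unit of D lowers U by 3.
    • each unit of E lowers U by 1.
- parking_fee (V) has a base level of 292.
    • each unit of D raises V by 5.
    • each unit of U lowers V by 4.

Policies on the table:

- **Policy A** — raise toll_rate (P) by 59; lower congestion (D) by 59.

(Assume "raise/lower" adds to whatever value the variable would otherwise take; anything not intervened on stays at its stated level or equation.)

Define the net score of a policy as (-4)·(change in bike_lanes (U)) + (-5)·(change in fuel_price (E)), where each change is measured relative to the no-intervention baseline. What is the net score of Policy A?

Baseline:
  P = 36
  D = 43
  E = 206 − 3·36 − 6·43 = -160
  U = -14 − 3·36 − 3·43 − (-160) = -91
Policy A (P + 59, D − 59):
  P = 36 + 59 = 95
  D = 43 − 59 = -16
  E = 206 − 3·95 − 6·(-16) = 17
  U = -14 − 3·95 − 3·(-16) − 17 = -268
ΔU = -268 − (-91) = -177; ΔE = 17 − (-160) = 177
Score = (-4)·(-177) + (-5)·177 = -177

-177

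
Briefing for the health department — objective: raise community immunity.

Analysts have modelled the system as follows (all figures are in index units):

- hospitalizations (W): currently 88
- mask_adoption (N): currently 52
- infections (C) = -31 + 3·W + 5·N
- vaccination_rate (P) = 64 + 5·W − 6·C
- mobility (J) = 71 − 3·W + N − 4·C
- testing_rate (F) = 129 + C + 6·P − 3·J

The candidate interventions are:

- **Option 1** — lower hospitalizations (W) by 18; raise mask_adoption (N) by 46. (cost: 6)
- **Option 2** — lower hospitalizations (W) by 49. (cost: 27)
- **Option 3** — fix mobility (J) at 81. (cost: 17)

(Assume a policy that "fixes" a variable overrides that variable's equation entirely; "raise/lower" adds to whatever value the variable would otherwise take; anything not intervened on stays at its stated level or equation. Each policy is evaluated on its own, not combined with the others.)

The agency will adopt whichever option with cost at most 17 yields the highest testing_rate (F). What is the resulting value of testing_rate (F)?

-12651

Option 1 (W − 18, N + 46):
  W = 88 − 18 = 70
  N = 52 + 46 = 98
  C = -31 + 3·70 + 5·98 = 669
  P = 64 + 5·70 − 6·669 = -3600
  J = 71 − 3·70 + 98 − 4·669 = -2717
  F = 129 + 669 + 6·(-3600) − 3·(-2717) = -12651
Option 3 (J := 81):
  W = 88
  N = 52
  C = -31 + 3·88 + 5·52 = 493
  P = 64 + 5·88 − 6·493 = -2454
  J = 81
  F = 129 + 493 + 6·(-2454) − 3·81 = -14345
Comparing — Option 1: F=-12651, Option 3: F=-14345. Highest is -12651 (Option 1).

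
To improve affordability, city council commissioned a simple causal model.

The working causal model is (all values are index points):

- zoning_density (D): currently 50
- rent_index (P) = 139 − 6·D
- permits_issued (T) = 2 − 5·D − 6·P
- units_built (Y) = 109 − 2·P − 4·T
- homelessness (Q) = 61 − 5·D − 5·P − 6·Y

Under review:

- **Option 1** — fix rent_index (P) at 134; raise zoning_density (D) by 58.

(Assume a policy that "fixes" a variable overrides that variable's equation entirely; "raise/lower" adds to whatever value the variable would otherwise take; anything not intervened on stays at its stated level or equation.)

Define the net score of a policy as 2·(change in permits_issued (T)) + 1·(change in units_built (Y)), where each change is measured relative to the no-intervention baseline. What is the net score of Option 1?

3530

Baseline:
  D = 50
  P = 139 − 6·50 = -161
  T = 2 − 5·50 − 6·(-161) = 718
  Y = 109 − 2·(-161) − 4·718 = -2441
Option 1 (P := 134, D + 58):
  D = 50 + 58 = 108
  P = 134
  T = 2 − 5·108 − 6·134 = -1342
  Y = 109 − 2·134 − 4·(-1342) = 5209
ΔT = -1342 − 718 = -2060; ΔY = 5209 − (-2441) = 7650
Score = 2·(-2060) + 1·7650 = 3530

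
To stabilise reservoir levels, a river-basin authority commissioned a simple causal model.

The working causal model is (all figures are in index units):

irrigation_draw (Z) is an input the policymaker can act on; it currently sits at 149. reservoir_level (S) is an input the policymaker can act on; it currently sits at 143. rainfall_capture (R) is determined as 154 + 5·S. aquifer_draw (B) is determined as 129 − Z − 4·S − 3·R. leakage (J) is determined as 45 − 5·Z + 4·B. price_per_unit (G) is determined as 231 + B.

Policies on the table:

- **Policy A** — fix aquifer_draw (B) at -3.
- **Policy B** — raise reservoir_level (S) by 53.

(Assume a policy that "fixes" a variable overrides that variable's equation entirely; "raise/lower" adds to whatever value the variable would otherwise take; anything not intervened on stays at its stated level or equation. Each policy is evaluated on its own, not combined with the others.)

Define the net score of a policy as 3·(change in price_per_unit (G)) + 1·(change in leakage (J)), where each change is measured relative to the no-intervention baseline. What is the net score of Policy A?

22372

Baseline:
  Z = 149
  S = 143
  R = 154 + 5·143 = 869
  B = 129 − 149 − 4·143 − 3·869 = -3199
  J = 45 − 5·149 + 4·(-3199) = -13496
  G = 231 + (-3199) = -2968
Policy A (B := -3):
  Z = 149
  S = 143
  R = 154 + 5·143 = 869
  B = -3
  J = 45 − 5·149 + 4·(-3) = -712
  G = 231 + (-3) = 228
ΔG = 228 − (-2968) = 3196; ΔJ = -712 − (-13496) = 12784
Score = 3·3196 + 1·12784 = 22372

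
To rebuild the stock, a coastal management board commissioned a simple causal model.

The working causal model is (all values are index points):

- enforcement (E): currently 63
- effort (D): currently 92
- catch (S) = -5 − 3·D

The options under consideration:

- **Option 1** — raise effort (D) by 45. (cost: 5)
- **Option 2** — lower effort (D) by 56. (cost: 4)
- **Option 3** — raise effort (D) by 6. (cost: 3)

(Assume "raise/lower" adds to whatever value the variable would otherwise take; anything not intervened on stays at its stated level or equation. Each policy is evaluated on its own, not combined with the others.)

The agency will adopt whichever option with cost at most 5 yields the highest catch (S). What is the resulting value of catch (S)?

-113

Option 1 (D + 45):
  D = 92 + 45 = 137
  S = -5 − 3·137 = -416
Option 2 (D − 56):
  D = 92 − 56 = 36
  S = -5 − 3·36 = -113
Option 3 (D + 6):
  D = 92 + 6 = 98
  S = -5 − 3·98 = -299
Comparing — Option 1: S=-416, Option 2: S=-113, Option 3: S=-299. Highest is -113 (Option 2).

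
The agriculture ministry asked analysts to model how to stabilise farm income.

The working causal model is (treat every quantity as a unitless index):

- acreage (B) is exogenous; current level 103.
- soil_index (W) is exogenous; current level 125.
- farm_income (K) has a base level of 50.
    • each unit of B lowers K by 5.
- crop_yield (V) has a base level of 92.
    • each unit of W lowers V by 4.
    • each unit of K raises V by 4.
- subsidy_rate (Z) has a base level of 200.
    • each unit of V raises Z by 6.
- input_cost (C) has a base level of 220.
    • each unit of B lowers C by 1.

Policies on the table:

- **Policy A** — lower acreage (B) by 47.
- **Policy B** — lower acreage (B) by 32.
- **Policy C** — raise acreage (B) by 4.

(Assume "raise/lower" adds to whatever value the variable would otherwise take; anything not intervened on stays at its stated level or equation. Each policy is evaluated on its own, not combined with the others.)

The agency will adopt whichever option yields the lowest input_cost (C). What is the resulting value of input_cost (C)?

113

Policy A (B − 47):
  B = 103 − 47 = 56
  C = 220 − 56 = 164
Policy B (B − 32):
  B = 103 − 32 = 71
  C = 220 − 71 = 149
Policy C (B + 4):
  B = 103 + 4 = 107
  C = 220 − 107 = 113
Comparing — Policy A: C=164, Policy B: C=149, Policy C: C=113. Lowest is 113 (Policy C).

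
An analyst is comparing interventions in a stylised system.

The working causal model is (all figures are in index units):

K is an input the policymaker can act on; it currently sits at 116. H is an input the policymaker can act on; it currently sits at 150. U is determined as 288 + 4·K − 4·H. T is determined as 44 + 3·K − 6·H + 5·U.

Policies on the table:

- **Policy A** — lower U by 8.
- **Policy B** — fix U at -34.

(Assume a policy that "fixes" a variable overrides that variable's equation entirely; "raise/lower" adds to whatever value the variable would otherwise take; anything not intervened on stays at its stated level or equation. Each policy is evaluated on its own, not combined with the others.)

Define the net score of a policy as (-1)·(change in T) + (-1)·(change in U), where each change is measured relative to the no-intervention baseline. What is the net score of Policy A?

48

Baseline:
  K = 116
  H = 150
  U = 288 + 4·116 − 4·150 = 152
  T = 44 + 3·116 − 6·150 + 5·152 = 252
Policy A (U − 8):
  K = 116
  H = 150
  U = 288 + 4·116 − 4·150 (−8 from intervention) = 144
  T = 44 + 3·116 − 6·150 + 5·144 = 212
ΔT = 212 − 252 = -40; ΔU = 144 − 152 = -8
Score = (-1)·(-40) + (-1)·(-8) = 48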